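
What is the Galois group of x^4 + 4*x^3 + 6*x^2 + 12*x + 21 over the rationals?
4T4: A_4

The polynomial is an irreducible quartic over Q and its discriminant is 331776 = 576^2, a perfect square, so the Galois group is contained in A_4. The resolvent cubic y^3 - 6*y^2 - 36*y + 24 is irreducible over Q. An irreducible resolvent with square discriminant gives A_4.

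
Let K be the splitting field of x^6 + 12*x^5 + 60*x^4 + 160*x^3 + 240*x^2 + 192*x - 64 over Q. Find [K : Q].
12

The degree of the splitting field over Q equals the order of the Galois group, so first determine the group. The polynomial f is an irreducible sextic over Q, so G = Gal(f/Q) is one of the 16 transitive subgroups 6T1, ..., 6T16 of S_6. The discriminant of f is 1603087953297408, which is not a perfect square, so G is not contained in A_6. The transitive groups of degree 6 not contained in A_6 are: C_6 (6T1, order 6), S_3 (6T2, order 6), D_6 (6T3, order 12), C_3 x S_3 (6T5, order 18), A_4 x C_2 (6T6, order 24), S_4 (6T8, order 24), S_3 x S_3 (6T9, order 36), S_4 x C_2 (6T11, order 48), (S_3 x S_3) : C_2 (6T13, order 72), PGL(2,5) (6T14, order 120), S_6 (6T16, order 720). By Dedekind's theorem, for a prime p not dividing disc(f) the degrees of the irreducible factors of f mod p form the cycle type of an element of G. Factoring f modulo the 79 such primes p <= 419 (skipping 2, 3, which divide the discriminant), each new pattern first appears at: mod 5: f = (x^2 + x + 1)(x^2 + 2x + 3)(x^2 + 4x + 2), pattern 2+2+2; mod 7: f = (x^3 + 6x^2 + 5x + 4)(x^3 + 6x^2 + 5x + 5), pattern 3+3; mod 13: f = (x^6 + 12x^5 + 8x^4 + 4x^3 + 6x^2 + 10x + 1), pattern 6; mod 17: f = (x + 9)(x + 12)(x^2 + 11x + 16)(x^2 + 14x + 5), pattern 2+2+1+1; mod 31: f = (x + 6)(x + 9)(x + 13)(x + 22)(x + 26)(x + 29), pattern 1+1+1+1+1+1. No other pattern occurs in this range, so the set of observed cycle types is {2+2+2, 3+3, 6, 2+2+1+1, 1+1+1+1+1+1}. The candidates containing elements of all these cycle types are D_6 (6T3) of order 12, A_4 x C_2 (6T6) of order 24, S_3 x S_3 (6T9) of order 36, S_4 x C_2 (6T11) of order 48, (S_3 x S_3) : C_2 (6T13) of order 72, PGL(2,5) (6T14) of order 120, S_6 (6T16) of order 720; the others are excluded. The observed types are precisely the cycle types that occur in D_6 (6T3). Each of the other remaining candidates has further cycle types, and by the Chebotarev density theorem the matching factorization patterns would occur for a proportion of primes equal to their share of the group: A_4 x C_2 (6T6) additionally contains elements of type 2+1+1+1+1 (3 of its 24 elements, about 12% of primes); S_3 x S_3 (6T9) additionally contains elements of type 3+1+1+1 (4 of its 36 elements, about 11% of primes); S_4 x C_2 (6T11) additionally contains elements of type 4+2, 4+1+1, 2+1+1+1+1 (15 of its 48 elements, about 31% of primes); (S_3 x S_3) : C_2 (6T13) additionally contains elements of type 4+2, 3+2+1, 3+1+1+1, 2+1+1+1+1 (40 of its 72 elements, about 56% of primes); PGL(2,5) (6T14) additionally contains elements of type 5+1, 4+1+1 (54 of its 120 elements, about 45% of primes); S_6 (6T16) additionally contains elements of type 5+1, 4+2, 4+1+1, 3+2+1, 3+1+1+1, 2+1+1+1+1 (499 of its 720 elements, about 69% of primes). None of the 79 primes tested shows any such pattern (for each of these groups the chance of that is below 10^-4), which rules them out. Hence G = D_6 (6T3), of order 12. The Galois group D_6 (6T3) has order 12, so the splitting field has degree 12 over Q.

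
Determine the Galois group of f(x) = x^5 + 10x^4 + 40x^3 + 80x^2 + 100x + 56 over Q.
The polynomial f is an irreducible quintic over Q, so G = Gal(f/Q) is a transitive subgroup of S_5: one of C_5 (5T1, order 5), D_5 (5T2, order 10), F_20 (5T3, order 20), A_5 (5T4, order 60) or S_5 (5T5, order 120). The discriminant of f is 1024000000 = 32000^2, a perfect square, so G is contained in A_5. The transitive groups of degree 5 contained in A_5 are: C_5 (5T1, order 5), D_5 (5T2, order 10), A_5 (5T4, order 60). By Dedekind's theorem, for a prime p not dividing disc(f) the degrees of the irreducible factors of f mod p form the cycle type of an element of G. Factoring f modulo the 2 such primes p <= 7 (skipping 2, 5, which divide the discriminant), each new pattern first appears at: mod 3: f = (x^5 + x^4 + x^3 + 2x^2 + x + 2), pattern 5; mod 7: f = (x)(x + 6)(x^3 + 4x^2 + 2x + 5), pattern 3+1+1. No other pattern occurs in this range, so the set of observed cycle types is {5, 3+1+1}. Among the candidates above, the only group containing elements of all these cycle types is A_5 (5T4) — each of C_5 (5T1), D_5 (5T2) lacks at least one of them. Hence G = A_5 (5T4), of order 60.

A_5 (also written A5)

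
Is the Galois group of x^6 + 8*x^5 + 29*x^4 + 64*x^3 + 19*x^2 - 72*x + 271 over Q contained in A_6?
The polynomial is irreducible of degree 6 over Q. Its discriminant is 564385546240000 = 23756800^2, a perfect square. A Galois group lies in the alternating group exactly when the discriminant is a square in Q, so the Galois group ((C_3 x C_3) : C_4) is contained in A_6.

Yes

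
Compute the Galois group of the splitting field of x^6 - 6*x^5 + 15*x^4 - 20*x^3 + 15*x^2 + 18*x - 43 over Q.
The polynomial f is an irreducible sextic over Q, so G = Gal(f/Q) is one of the 16 transitive subgroups 6T1, ..., 6T16 of S_6. The discriminant of f is 746496000000 = 864000^2, a perfect square, so G is contained in A_6. The transitive groups of degree 6 contained in A_6 are: A_4 (6T4, order 12), S_4 (6T7, order 24), (C_3 x C_3) : C_4 (6T10, order 36), PSL(2,5) (6T12, order 60), A_6 (6T15, order 360). By Dedekind's theorem, for a prime p not dividing disc(f) the degrees of the irreducible factors of f mod p form the cycle type of an element of G. Factoring f modulo the 6 such primes p <= 23 (skipping 2, 3, 5, which divide the discriminant), each new pattern first appears at: mod 7: f = (x + 2)(x^5 + 6x^4 + 3x^3 + 2x^2 + 4x + 3), pattern 5+1; mod 23: f = (x + 6)(x + 11)(x + 20)(x^3 + 3x^2 + 4x + 8), pattern 3+1+1+1. No other pattern occurs in this range, so the set of observed cycle types is {5+1, 3+1+1+1}. Among the candidates above, the only group containing elements of all these cycle types is A_6 (6T15) — each of A_4 (6T4), S_4 (6T7), (C_3 x C_3) : C_4 (6T10), PSL(2,5) (6T12) lacks at least one of them. Hence G = A_6 (6T15), of order 360.

6T15: A_6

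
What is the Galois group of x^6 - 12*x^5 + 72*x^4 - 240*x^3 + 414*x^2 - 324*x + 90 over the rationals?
The polynomial f is an irreducible sextic over Q, so G = Gal(f/Q) is one of the 16 transitive subgroups 6T1, ..., 6T16 of S_6. The discriminant of f is 264479053824, which is not a perfect square, so G is not contained in A_6. The transitive groups of degree 6 not contained in A_6 are: C_6 (6T1, order 6), S_3 (6T2, order 6), D_6 (6T3, order 12), C_3 x S_3 (6T5, order 18), A_4 x C_2 (6T6, order 24), S_4 (6T8, order 24), S_3 x S_3 (6T9, order 36), S_4 x C_2 (6T11, order 48), (S_3 x S_3) : C_2 (6T13, order 72), PGL(2,5) (6T14, order 120), S_6 (6T16, order 720). By Dedekind's theorem, for a prime p not dividing disc(f) the degrees of the irreducible factors of f mod p form the cycle type of an element of G. Factoring f modulo the 14 such primes p <= 53 (skipping 2, 3, which divide the discriminant), each new pattern first appears at: mod 5: f = (x)(x + 3)(x^2 + x + 2)(x^2 + 4x + 1), pattern 2+2+1+1; mod 7: f = (x^6 + 2x^5 + 2x^4 + 5x^3 + x^2 + 5x + 6), pattern 6; mod 19: f = (x + 9)(x + 10)(x + 13)(x^3 + 13x^2 + 3x + 3), pattern 3+1+1+1; mod 31: f = (x^2 + x + 15)(x^2 + 7x + 30)(x^2 + 11x + 25), pattern 2+2+2; mod 43: f = (x^3 + 37x^2 + 39x + 10)(x^3 + 37x^2 + 40x + 9), pattern 3+3. No other pattern occurs in this range, so the set of observed cycle types is {2+2+1+1, 6, 3+1+1+1, 2+2+2, 3+3}. The candidates containing elements of all these cycle types are S_3 x S_3 (6T9) of order 36, (S_3 x S_3) : C_2 (6T13) of order 72, S_6 (6T16) of order 720; the others are excluded. The observed types are precisely the cycle types that occur in S_3 x S_3 (6T9) (apart from the identity). Each of the other remaining candidates has further cycle types, and by the Chebotarev density theorem the matching factorization patterns would occur for a proportion of primes equal to their share of the group: (S_3 x S_3) : C_2 (6T13) additionally contains elements of type 4+2, 3+2+1, 2+1+1+1+1 (36 of its 72 elements, about 50% of primes); S_6 (6T16) additionally contains elements of type 5+1, 4+2, 4+1+1, 3+2+1, 2+1+1+1+1 (459 of its 720 elements, about 64% of primes). None of the 14 primes tested shows any such pattern (for each of these groups the chance of that is below 10^-4), which rules them out. Hence G = S_3 x S_3 (6T9), of order 36.

S_3 x S_3 (order 36)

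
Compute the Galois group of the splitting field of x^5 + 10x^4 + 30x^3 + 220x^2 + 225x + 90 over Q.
The polynomial f is an irreducible quintic over Q, so G = Gal(f/Q) is a transitive subgroup of S_5: one of C_5 (5T1, order 5), D_5 (5T2, order 10), F_20 (5T3, order 20), A_5 (5T4, order 60) or S_5 (5T5, order 120). The discriminant of f is 681836544000000 = 26112000^2, a perfect square, so G is contained in A_5. The transitive groups of degree 5 contained in A_5 are: C_5 (5T1, order 5), D_5 (5T2, order 10), A_5 (5T4, order 60). By Dedekind's theorem, for a prime p not dividing disc(f) the degrees of the irreducible factors of f mod p form the cycle type of an element of G. Factoring f modulo the 23 such primes p <= 103 (skipping 2, 3, 5, 17, which divide the discriminant), each new pattern first appears at: mod 7: f = (x^5 + 3x^4 + 2x^3 + 3x^2 + x + 6), pattern 5; mod 29: f = (x + 14)(x^2 + 9x + 21)(x^2 + 16x + 8), pattern 2+2+1. No other pattern occurs in this range, so the set of observed cycle types is {5, 2+2+1}. The candidates containing elements of all these cycle types are D_5 (5T2) of order 10, A_5 (5T4) of order 60; the others are excluded. The observed types are precisely the cycle types that occur in D_5 (5T2) (apart from the identity). Each of the other remaining candidates has further cycle types, and by the Chebotarev density theorem the matching factorization patterns would occur for a proportion of primes equal to their share of the group: A_5 (5T4) additionally contains elements of type 3+1+1 (20 of its 60 elements, about 33% of primes). None of the 23 primes tested shows any such pattern (for each of these groups the chance of that is below 10^-4), which rules them out. Hence G = D_5 (5T2), of order 10.

D_5, the dihedral group of order 10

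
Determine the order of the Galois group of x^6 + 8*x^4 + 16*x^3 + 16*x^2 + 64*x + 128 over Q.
72

The degree of the splitting field over Q equals the order of the Galois group, so first determine the group. The polynomial f is an irreducible sextic over Q, so G = Gal(f/Q) is one of the 16 transitive subgroups 6T1, ..., 6T16 of S_6. The discriminant of f is -201485505789952, which is not a perfect square, so G is not contained in A_6. The transitive groups of degree 6 not contained in A_6 are: C_6 (6T1, order 6), S_3 (6T2, order 6), D_6 (6T3, order 12), C_3 x S_3 (6T5, order 18), A_4 x C_2 (6T6, order 24), S_4 (6T8, order 24), S_3 x S_3 (6T9, order 36), S_4 x C_2 (6T11, order 48), (S_3 x S_3) : C_2 (6T13, order 72), PGL(2,5) (6T14, order 120), S_6 (6T16, order 720). By Dedekind's theorem, for a prime p not dividing disc(f) the degrees of the irreducible factors of f mod p form the cycle type of an element of G. Factoring f modulo the 29 such primes p <= 113 (skipping 2, which divides the discriminant), each new pattern first appears at: mod 3: f = (x^6 + 2x^4 + x^3 + x^2 + x + 2), pattern 6; mod 5: f = (x + 3)(x^2 + 2x + 3)(x^3 + 4x + 2), pattern 3+2+1; mod 7: f = (x^2 + 5x + 3)(x^4 + 2x^3 + 2x^2 + 3), pattern 4+2; mod 17: f = (x^3 + 4x + 6)(x^3 + 4x + 10), pattern 3+3; mod 19: f = (x^2 + x + 9)(x^2 + 5x + 1)(x^2 + 13x + 10), pattern 2+2+2; mod 37: f = (x + 5)(x + 31)(x^2 + 6x + 3)(x^2 + 32x + 29), pattern 2+2+1+1; mod 41: f = (x + 3)(x + 4)(x + 34)(x^3 + 4x + 18), pattern 3+1+1+1; mod 113: f = (x + 22)(x + 42)(x + 45)(x + 46)(x^2 + 71x + 73), pattern 2+1+1+1+1. No other pattern occurs in this range, so the set of observed cycle types is {6, 3+2+1, 4+2, 3+3, 2+2+2, 2+2+1+1, 3+1+1+1, 2+1+1+1+1}. The candidates containing elements of all these cycle types are (S_3 x S_3) : C_2 (6T13) of order 72, S_6 (6T16) of order 720; the others are excluded. The observed types are precisely the cycle types that occur in (S_3 x S_3) : C_2 (6T13) (apart from the identity). Each of the other remaining candidates has further cycle types, and by the Chebotarev density theorem the matching factorization patterns would occur for a proportion of primes equal to their share of the group: S_6 (6T16) additionally contains elements of type 5+1, 4+1+1 (234 of its 720 elements, about 32% of primes). None of the 29 primes tested shows any such pattern (for each of these groups the chance of that is below 10^-4), which rules them out. Hence G = (S_3 x S_3) : C_2 (6T13), of order 72. The Galois group (S_3 x S_3) : C_2 (6T13) has order 72, so the splitting field has degree 72 over Q.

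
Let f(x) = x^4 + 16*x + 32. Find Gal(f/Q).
S_4

The polynomial is an irreducible quartic over Q and its discriminant is 6619136, which is not a perfect square, so the Galois group is not contained in A_4. The resolvent cubic y^3 - 128*y - 256 is irreducible over Q. An irreducible resolvent with non-square discriminant gives S_4.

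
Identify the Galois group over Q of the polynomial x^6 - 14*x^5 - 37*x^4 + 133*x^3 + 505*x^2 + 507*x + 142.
The polynomial f is an irreducible sextic over Q, so G = Gal(f/Q) is one of the 16 transitive subgroups 6T1, ..., 6T16 of S_6. The discriminant of f is 30991489 = 5567^2, a perfect square, so G is contained in A_6. The transitive groups of degree 6 contained in A_6 are: A_4 (6T4, order 12), S_4 (6T7, order 24), (C_3 x C_3) : C_4 (6T10, order 36), PSL(2,5) (6T12, order 60), A_6 (6T15, order 360). By Dedekind's theorem, for a prime p not dividing disc(f) the degrees of the irreducible factors of f mod p form the cycle type of an element of G. Factoring f modulo the 21 such primes p <= 79 (skipping 19, which divides the discriminant), each new pattern first appears at: mod 2: f = (x)(x^5 + x^3 + x^2 + x + 1), pattern 5+1; mod 7: f = (x^3 + 3x^2 + 3x + 5)(x^3 + 4x^2 + 4x + 6), pattern 3+3; mod 61: f = (x + 48)(x + 54)(x^2 + 7x + 25)(x^2 + 60x + 35), pattern 2+2+1+1. No other pattern occurs in this range, so the set of observed cycle types is {5+1, 3+3, 2+2+1+1}. The candidates containing elements of all these cycle types are PSL(2,5) (6T12) of order 60, A_6 (6T15) of order 360; the others are excluded. The observed types are precisely the cycle types that occur in PSL(2,5) (6T12) (apart from the identity). Each of the other remaining candidates has further cycle types, and by the Chebotarev density theorem the matching factorization patterns would occur for a proportion of primes equal to their share of the group: A_6 (6T15) additionally contains elements of type 4+2, 3+1+1+1 (130 of its 360 elements, about 36% of primes). None of the 21 primes tested shows any such pattern (for each of these groups the chance of that is below 10^-4), which rules them out. Hence G = PSL(2,5) (6T12), of order 60.

PSL(2,5), A_5 acting on 6 points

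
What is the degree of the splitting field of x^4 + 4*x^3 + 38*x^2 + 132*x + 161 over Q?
12

The degree of the splitting field over Q equals the order of the Galois group, so first determine the group. The polynomial is an irreducible quartic over Q and its discriminant is 822083584 = 28672^2, a perfect square, so the Galois group is contained in A_4. The resolvent cubic y^3 - 38*y^2 - 116*y + 4472 is irreducible over Q. An irreducible resolvent with square discriminant gives A_4. The Galois group A_4 (4T4) has order 12, so the splitting field has degree 12 over Q.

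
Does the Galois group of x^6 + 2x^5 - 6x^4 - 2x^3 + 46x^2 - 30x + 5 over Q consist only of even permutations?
Yes

The polynomial is irreducible of degree 6 over Q. Its discriminant is 90962560000 = 301600^2, a perfect square. A Galois group lies in the alternating group exactly when the discriminant is a square in Q, so the Galois group ((C_3 x C_3) : C_4) is contained in A_6.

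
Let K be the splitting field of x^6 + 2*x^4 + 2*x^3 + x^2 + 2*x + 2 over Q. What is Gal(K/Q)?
(S_3 x S_3) : C_2

The polynomial f is an irreducible sextic over Q, so G = Gal(f/Q) is one of the 16 transitive subgroups 6T1, ..., 6T16 of S_6. The discriminant of f is -187648, which is not a perfect square, so G is not contained in A_6. The transitive groups of degree 6 not contained in A_6 are: C_6 (6T1, order 6), S_3 (6T2, order 6), D_6 (6T3, order 12), C_3 x S_3 (6T5, order 18), A_4 x C_2 (6T6, order 24), S_4 (6T8, order 24), S_3 x S_3 (6T9, order 36), S_4 x C_2 (6T11, order 48), (S_3 x S_3) : C_2 (6T13, order 72), PGL(2,5) (6T14, order 120), S_6 (6T16, order 720). By Dedekind's theorem, for a prime p not dividing disc(f) the degrees of the irreducible factors of f mod p form the cycle type of an element of G. Factoring f modulo the 29 such primes p <= 113 (skipping 2, which divides the discriminant), each new pattern first appears at: mod 3: f = (x^6 + 2x^4 + 2x^3 + x^2 + 2x + 2), pattern 6; mod 5: f = (x + 4)(x^2 + x + 2)(x^3 + x + 4), pattern 3+2+1; mod 7: f = (x^2 + 6x + 6)(x^4 + x^3 + 4x^2 + 5), pattern 4+2; mod 17: f = (x^3 + x + 5)(x^3 + x + 14), pattern 3+3; mod 19: f = (x^2 + 10x + 7)(x^2 + 12x + 5)(x^2 + 16x + 12), pattern 2+2+2; mod 37: f = (x + 21)(x + 34)(x^2 + 3x + 10)(x^2 + 16x + 35), pattern 2+2+1+1; mod 41: f = (x + 2)(x + 17)(x + 22)(x^3 + x + 33), pattern 3+1+1+1; mod 113: f = (x + 11)(x + 21)(x + 23)(x + 79)(x^2 + 92x + 103), pattern 2+1+1+1+1. No other pattern occurs in this range, so the set of observed cycle types is {6, 3+2+1, 4+2, 3+3, 2+2+2, 2+2+1+1, 3+1+1+1, 2+1+1+1+1}. The candidates containing elements of all these cycle types are (S_3 x S_3) : C_2 (6T13) of order 72, S_6 (6T16) of order 720; the others are excluded. The observed types are precisely the cycle types that occur in (S_3 x S_3) : C_2 (6T13) (apart from the identity). Each of the other remaining candidates has further cycle types, and by the Chebotarev density theorem the matching factorization patterns would occur for a proportion of primes equal to their share of the group: S_6 (6T16) additionally contains elements of type 5+1, 4+1+1 (234 of its 720 elements, about 32% of primes). None of the 29 primes tested shows any such pattern (for each of these groups the chance of that is below 10^-4), which rules them out. Hence G = (S_3 x S_3) : C_2 (6T13), of order 72.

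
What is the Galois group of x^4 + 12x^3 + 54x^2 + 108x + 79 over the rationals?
The polynomial is an irreducible quartic over Q and its discriminant is -2048, which is not a perfect square, so the Galois group is not contained in A_4. The resolvent cubic y^3 - 54*y^2 + 980*y - 5976 has exactly one rational root, so the Galois group is C_4 or D_4. The quartic remains irreducible over Q(sqrt(disc)), so the group is D_4.

D_4 (also written D4)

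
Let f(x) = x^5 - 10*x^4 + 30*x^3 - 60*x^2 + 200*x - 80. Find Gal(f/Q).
The polynomial f is an irreducible quintic over Q, so G = Gal(f/Q) is a transitive subgroup of S_5: one of C_5 (5T1, order 5), D_5 (5T2, order 10), F_20 (5T3, order 20), A_5 (5T4, order 60) or S_5 (5T5, order 120). The discriminant of f is 1327104000000 = 1152000^2, a perfect square, so G is contained in A_5. The transitive groups of degree 5 contained in A_5 are: C_5 (5T1, order 5), D_5 (5T2, order 10), A_5 (5T4, order 60). By Dedekind's theorem, for a prime p not dividing disc(f) the degrees of the irreducible factors of f mod p form the cycle type of an element of G. Factoring f modulo the 23 such primes p <= 101 (skipping 2, 3, 5, which divide the discriminant), each new pattern first appears at: mod 7: f = (x^5 + 4x^4 + 2x^3 + 3x^2 + 4x + 4), pattern 5; mod 17: f = (x + 4)(x^2 + 6x + 16)(x^2 + 14x + 3), pattern 2+2+1. No other pattern occurs in this range, so the set of observed cycle types is {5, 2+2+1}. The candidates containing elements of all these cycle types are D_5 (5T2) of order 10, A_5 (5T4) of order 60; the others are excluded. The observed types are precisely the cycle types that occur in D_5 (5T2) (apart from the identity). Each of the other remaining candidates has further cycle types, and by the Chebotarev density theorem the matching factorization patterns would occur for a proportion of primes equal to their share of the group: A_5 (5T4) additionally contains elements of type 3+1+1 (20 of its 60 elements, about 33% of primes). None of the 23 primes tested shows any such pattern (for each of these groups the chance of that is below 10^-4), which rules them out. Hence G = D_5 (5T2), of order 10.

D_5 (order 10)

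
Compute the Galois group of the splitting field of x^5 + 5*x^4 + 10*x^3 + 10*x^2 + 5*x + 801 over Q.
The polynomial f is an irreducible quintic over Q, so G = Gal(f/Q) is a transitive subgroup of S_5: one of C_5 (5T1, order 5), D_5 (5T2, order 10), F_20 (5T3, order 20), A_5 (5T4, order 60) or S_5 (5T5, order 120). The discriminant of f is 1280000000000000, which is not a perfect square, so G is not contained in A_5. The transitive groups of degree 5 not contained in A_5 are: F_20 (5T3, order 20), S_5 (5T5, order 120). By Dedekind's theorem, for a prime p not dividing disc(f) the degrees of the irreducible factors of f mod p form the cycle type of an element of G. Factoring f modulo the 18 such primes p <= 71 (skipping 2, 5, which divide the discriminant), each new pattern first appears at: mod 3: f = (x)(x^4 + 2x^3 + x^2 + x + 2), pattern 4+1; mod 11: f = (x^5 + 5x^4 + 10x^3 + 10x^2 + 5x + 9), pattern 5; mod 19: f = (x + 16)(x^2 + 3x + 18)(x^2 + 5x + 1), pattern 2+2+1; mod 31: f = (x + 6)(x + 10)(x + 11)(x + 19)(x + 21), pattern 1+1+1+1+1. No other pattern occurs in this range, so the set of observed cycle types is {4+1, 5, 2+2+1, 1+1+1+1+1}. The candidates containing elements of all these cycle types are F_20 (5T3) of order 20, S_5 (5T5) of order 120; the others are excluded. The observed types are precisely the cycle types that occur in F_20 (5T3). Each of the other remaining candidates has further cycle types, and by the Chebotarev density theorem the matching factorization patterns would occur for a proportion of primes equal to their share of the group: S_5 (5T5) additionally contains elements of type 3+2, 3+1+1, 2+1+1+1 (50 of its 120 elements, about 42% of primes). None of the 18 primes tested shows any such pattern (for each of these groups the chance of that is below 10^-4), which rules them out. Hence G = F_20 (5T3), of order 20.

F_20, the Frobenius group of order 20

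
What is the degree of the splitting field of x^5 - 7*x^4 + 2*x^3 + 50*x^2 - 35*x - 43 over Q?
5

The degree of the splitting field over Q equals the order of the Galois group, so first determine the group. The polynomial f is an irreducible quintic over Q, so G = Gal(f/Q) is a transitive subgroup of S_5: one of C_5 (5T1, order 5), D_5 (5T2, order 10), F_20 (5T3, order 20), A_5 (5T4, order 60) or S_5 (5T5, order 120). The discriminant of f is 15352201216 = 123904^2, a perfect square, so G is contained in A_5. The transitive groups of degree 5 contained in A_5 are: C_5 (5T1, order 5), D_5 (5T2, order 10), A_5 (5T4, order 60). By Dedekind's theorem, for a prime p not dividing disc(f) the degrees of the irreducible factors of f mod p form the cycle type of an element of G. Factoring f modulo the 14 such primes p <= 53 (skipping 2, 11, which divide the discriminant), each new pattern first appears at: mod 3: f = (x^5 + 2x^4 + 2x^3 + 2x^2 + x + 2), pattern 5; mod 23: f = (x + 4)(x + 7)(x + 11)(x + 19)(x + 21), pattern 1+1+1+1+1. No other pattern occurs in this range, so the set of observed cycle types is {5, 1+1+1+1+1}. The candidates containing elements of all these cycle types are C_5 (5T1) of order 5, D_5 (5T2) of order 10, A_5 (5T4) of order 60; the others are excluded. The observed types are precisely the cycle types that occur in C_5 (5T1). Each of the other remaining candidates has further cycle types, and by the Chebotarev density theorem the matching factorization patterns would occur for a proportion of primes equal to their share of the group: D_5 (5T2) additionally contains elements of type 2+2+1 (5 of its 10 elements, about 50% of primes); A_5 (5T4) additionally contains elements of type 3+1+1, 2+2+1 (35 of its 60 elements, about 58% of primes). None of the 14 primes tested shows any such pattern (for each of these groups the chance of that is below 10^-4), which rules them out. Hence G = C_5 (5T1), of order 5. The Galois group C_5 (5T1) has order 5, so the splitting field has degree 5 over Q.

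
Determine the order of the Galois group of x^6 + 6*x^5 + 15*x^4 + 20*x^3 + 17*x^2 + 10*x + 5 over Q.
48

The degree of the splitting field over Q equals the order of the Galois group, so first determine the group. The polynomial f is an irreducible sextic over Q, so G = Gal(f/Q) is one of the 16 transitive subgroups 6T1, ..., 6T16 of S_6. The discriminant of f is -2508800, which is not a perfect square, so G is not contained in A_6. The transitive groups of degree 6 not contained in A_6 are: C_6 (6T1, order 6), S_3 (6T2, order 6), D_6 (6T3, order 12), C_3 x S_3 (6T5, order 18), A_4 x C_2 (6T6, order 24), S_4 (6T8, order 24), S_3 x S_3 (6T9, order 36), S_4 x C_2 (6T11, order 48), (S_3 x S_3) : C_2 (6T13, order 72), PGL(2,5) (6T14, order 120), S_6 (6T16, order 720). By Dedekind's theorem, for a prime p not dividing disc(f) the degrees of the irreducible factors of f mod p form the cycle type of an element of G. Factoring f modulo the 17 such primes p <= 71 (skipping 2, 5, 7, which divide the discriminant), each new pattern first appears at: mod 3: f = (x^3 + x^2 + x + 2)(x^3 + 2x^2 + 1), pattern 3+3; mod 13: f = (x^6 + 6x^5 + 2x^4 + 7x^3 + 4x^2 + 10x + 5), pattern 6; mod 19: f = (x^2 + 2x + 6)(x^4 + 4x^3 + x^2 + 13x + 4), pattern 4+2; mod 23: f = (x + 12)(x + 13)(x^4 + 4x^3 + 12x^2 + 16x + 22), pattern 4+1+1; mod 53: f = (x^2 + 2x + 46)(x^2 + 13x + 50)(x^2 + 44x + 28), pattern 2+2+2; mod 59: f = (x + 5)(x + 56)(x^2 + 7x + 56)(x^2 + 56x + 46), pattern 2+2+1+1; mod 71: f = (x + 9)(x + 12)(x + 61)(x + 64)(x^2 + 2x + 44), pattern 2+1+1+1+1. No other pattern occurs in this range, so the set of observed cycle types is {3+3, 6, 4+2, 4+1+1, 2+2+2, 2+2+1+1, 2+1+1+1+1}. The candidates containing elements of all these cycle types are S_4 x C_2 (6T11) of order 48, S_6 (6T16) of order 720; the others are excluded. The observed types are precisely the cycle types that occur in S_4 x C_2 (6T11) (apart from the identity). Each of the other remaining candidates has further cycle types, and by the Chebotarev density theorem the matching factorization patterns would occur for a proportion of primes equal to their share of the group: S_6 (6T16) additionally contains elements of type 5+1, 3+2+1, 3+1+1+1 (304 of its 720 elements, about 42% of primes). None of the 17 primes tested shows any such pattern (for each of these groups the chance of that is below 10^-4), which rules them out. Hence G = S_4 x C_2 (6T11), of order 48. The Galois group S_4 x C_2 (6T11) has order 48, so the splitting field has degree 48 over Q.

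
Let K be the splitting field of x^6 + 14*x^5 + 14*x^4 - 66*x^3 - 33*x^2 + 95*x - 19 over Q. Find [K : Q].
60

The degree of the splitting field over Q equals the order of the Galois group, so first determine the group. The polynomial f is an irreducible sextic over Q, so G = Gal(f/Q) is one of the 16 transitive subgroups 6T1, ..., 6T16 of S_6. The discriminant of f is 1770264843169 = 1330513^2, a perfect square, so G is contained in A_6. The transitive groups of degree 6 contained in A_6 are: A_4 (6T4, order 12), S_4 (6T7, order 24), (C_3 x C_3) : C_4 (6T10, order 36), PSL(2,5) (6T12, order 60), A_6 (6T15, order 360). By Dedekind's theorem, for a prime p not dividing disc(f) the degrees of the irreducible factors of f mod p form the cycle type of an element of G. Factoring f modulo the 21 such primes p <= 79 (skipping 19, which divides the discriminant), each new pattern first appears at: mod 2: f = (x + 1)(x^5 + x^4 + x^3 + x^2 + 1), pattern 5+1; mod 7: f = (x^3 + 2x^2 + 1)(x^3 + 5x^2 + 4x + 2), pattern 3+3; mod 61: f = (x + 5)(x + 50)(x^2 + 8x + 51)(x^2 + 12x + 42), pattern 2+2+1+1. No other pattern occurs in this range, so the set of observed cycle types is {5+1, 3+3, 2+2+1+1}. The candidates containing elements of all these cycle types are PSL(2,5) (6T12) of order 60, A_6 (6T15) of order 360; the others are excluded. The observed types are precisely the cycle types that occur in PSL(2,5) (6T12) (apart from the identity). Each of the other remaining candidates has further cycle types, and by the Chebotarev density theorem the matching factorization patterns would occur for a proportion of primes equal to their share of the group: A_6 (6T15) additionally contains elements of type 4+2, 3+1+1+1 (130 of its 360 elements, about 36% of primes). None of the 21 primes tested shows any such pattern (for each of these groups the chance of that is below 10^-4), which rules them out. Hence G = PSL(2,5) (6T12), of order 60. The Galois group PSL(2,5) (6T12) has order 60, so the splitting field has degree 60 over Q.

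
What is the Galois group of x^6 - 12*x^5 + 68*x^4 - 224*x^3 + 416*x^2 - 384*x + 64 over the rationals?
A_4

The polynomial f is an irreducible sextic over Q, so G = Gal(f/Q) is one of the 16 transitive subgroups 6T1, ..., 6T16 of S_6. The discriminant of f is 164995463643136 = 12845056^2, a perfect square, so G is contained in A_6. The transitive groups of degree 6 contained in A_6 are: A_4 (6T4, order 12), S_4 (6T7, order 24), (C_3 x C_3) : C_4 (6T10, order 36), PSL(2,5) (6T12, order 60), A_6 (6T15, order 360). By Dedekind's theorem, for a prime p not dividing disc(f) the degrees of the irreducible factors of f mod p form the cycle type of an element of G. Factoring f modulo the 33 such primes p <= 149 (skipping 2, 7, which divide the discriminant), each new pattern first appears at: mod 3: f = (x^3 + x^2 + 2x + 1)(x^3 + 2x^2 + x + 1), pattern 3+3; mod 13: f = (x + 2)(x + 7)(x^2 + 9x + 9)(x^2 + 9x + 10), pattern 2+2+1+1. No other pattern occurs in this range, so the set of observed cycle types is {3+3, 2+2+1+1}. The candidates containing elements of all these cycle types are A_4 (6T4) of order 12, S_4 (6T7) of order 24, (C_3 x C_3) : C_4 (6T10) of order 36, PSL(2,5) (6T12) of order 60, A_6 (6T15) of order 360; the others are excluded. The observed types are precisely the cycle types that occur in A_4 (6T4) (apart from the identity). Each of the other remaining candidates has further cycle types, and by the Chebotarev density theorem the matching factorization patterns would occur for a proportion of primes equal to their share of the group: S_4 (6T7) additionally contains elements of type 4+2 (6 of its 24 elements, about 25% of primes); (C_3 x C_3) : C_4 (6T10) additionally contains elements of type 4+2, 3+1+1+1 (22 of its 36 elements, about 61% of primes); PSL(2,5) (6T12) additionally contains elements of type 5+1 (24 of its 60 elements, about 40% of primes); A_6 (6T15) additionally contains elements of type 5+1, 4+2, 3+1+1+1 (274 of its 360 elements, about 76% of primes). None of the 33 primes tested shows any such pattern (for each of these groups the chance of that is below 10^-4), which rules them out. Hence G = A_4 (6T4), of order 12.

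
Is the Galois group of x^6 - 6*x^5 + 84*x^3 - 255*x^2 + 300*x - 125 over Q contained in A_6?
No

The polynomial is irreducible of degree 6 over Q. Its discriminant is -6561000000, which is not a perfect square. A Galois group lies in the alternating group exactly when the discriminant is a square in Q, so the Galois group (A_4 x C_2) is not contained in A_6.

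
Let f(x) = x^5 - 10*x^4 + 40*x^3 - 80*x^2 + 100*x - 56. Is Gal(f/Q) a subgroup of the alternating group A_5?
Yes

The polynomial is irreducible of degree 5 over Q. Its discriminant is 1024000000 = 32000^2, a perfect square. A Galois group lies in the alternating group exactly when the discriminant is a square in Q, so the Galois group (A_5) is contained in A_5.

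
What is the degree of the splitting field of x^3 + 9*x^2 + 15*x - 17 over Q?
The degree of the splitting field over Q equals the order of the Galois group, so first determine the group. The polynomial is an irreducible cubic over Q and its discriminant is 5184 = 72^2, a perfect square. For an irreducible cubic, a square discriminant forces the Galois group to be A_3, the cyclic group of order 3. The Galois group C_3 (3T1) has order 3, so the splitting field has degree 3 over Q.

3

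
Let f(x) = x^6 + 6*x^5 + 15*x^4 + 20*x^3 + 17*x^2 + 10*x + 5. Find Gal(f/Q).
The polynomial f is an irreducible sextic over Q, so G = Gal(f/Q) is one of the 16 transitive subgroups 6T1, ..., 6T16 of S_6. The discriminant of f is -2508800, which is not a perfect square, so G is not contained in A_6. The transitive groups of degree 6 not contained in A_6 are: C_6 (6T1, order 6), S_3 (6T2, order 6), D_6 (6T3, order 12), C_3 x S_3 (6T5, order 18), A_4 x C_2 (6T6, order 24), S_4 (6T8, order 24), S_3 x S_3 (6T9, order 36), S_4 x C_2 (6T11, order 48), (S_3 x S_3) : C_2 (6T13, order 72), PGL(2,5) (6T14, order 120), S_6 (6T16, order 720). By Dedekind's theorem, for a prime p not dividing disc(f) the degrees of the irreducible factors of f mod p form the cycle type of an element of G. Factoring f modulo the 17 such primes p <= 71 (skipping 2, 5, 7, which divide the discriminant), each new pattern first appears at: mod 3: f = (x^3 + x^2 + x + 2)(x^3 + 2x^2 + 1), pattern 3+3; mod 13: f = (x^6 + 6x^5 + 2x^4 + 7x^3 + 4x^2 + 10x + 5), pattern 6; mod 19: f = (x^2 + 2x + 6)(x^4 + 4x^3 + x^2 + 13x + 4), pattern 4+2; mod 23: f = (x + 12)(x + 13)(x^4 + 4x^3 + 12x^2 + 16x + 22), pattern 4+1+1; mod 53: f = (x^2 + 2x + 46)(x^2 + 13x + 50)(x^2 + 44x + 28), pattern 2+2+2; mod 59: f = (x + 5)(x + 56)(x^2 + 7x + 56)(x^2 + 56x + 46), pattern 2+2+1+1; mod 71: f = (x + 9)(x + 12)(x + 61)(x + 64)(x^2 + 2x + 44), pattern 2+1+1+1+1. No other pattern occurs in this range, so the set of observed cycle types is {3+3, 6, 4+2, 4+1+1, 2+2+2, 2+2+1+1, 2+1+1+1+1}. The candidates containing elements of all these cycle types are S_4 x C_2 (6T11) of order 48, S_6 (6T16) of order 720; the others are excluded. The observed types are precisely the cycle types that occur in S_4 x C_2 (6T11) (apart from the identity). Each of the other remaining candidates has further cycle types, and by the Chebotarev density theorem the matching factorization patterns would occur for a proportion of primes equal to their share of the group: S_6 (6T16) additionally contains elements of type 5+1, 3+2+1, 3+1+1+1 (304 of its 720 elements, about 42% of primes). None of the 17 primes tested shows any such pattern (for each of these groups the chance of that is below 10^-4), which rules them out. Hence G = S_4 x C_2 (6T11), of order 48.

S_4 x C_2 (also written S4xC2)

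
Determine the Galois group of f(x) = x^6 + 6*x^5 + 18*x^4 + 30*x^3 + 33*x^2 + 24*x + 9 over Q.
The polynomial f is an irreducible sextic over Q, so G = Gal(f/Q) is one of the 16 transitive subgroups 6T1, ..., 6T16 of S_6. The discriminant of f is -16003008, which is not a perfect square, so G is not contained in A_6. The transitive groups of degree 6 not contained in A_6 are: C_6 (6T1, order 6), S_3 (6T2, order 6), D_6 (6T3, order 12), C_3 x S_3 (6T5, order 18), A_4 x C_2 (6T6, order 24), S_4 (6T8, order 24), S_3 x S_3 (6T9, order 36), S_4 x C_2 (6T11, order 48), (S_3 x S_3) : C_2 (6T13, order 72), PGL(2,5) (6T14, order 120), S_6 (6T16, order 720). By Dedekind's theorem, for a prime p not dividing disc(f) the degrees of the irreducible factors of f mod p form the cycle type of an element of G. Factoring f modulo the 21 such primes p <= 89 (skipping 2, 3, 7, which divide the discriminant), each new pattern first appears at: mod 5: f = (x^6 + x^5 + 3x^4 + 3x^2 + 4x + 4), pattern 6; mod 11: f = (x + 10)(x^5 + 7x^4 + 3x^3 + 2), pattern 5+1; mod 13: f = (x + 2)(x + 6)(x^4 + 11x^3 + 9x^2 + 8x + 4), pattern 4+1+1; mod 23: f = (x + 4)(x + 8)(x^2 + 7x + 8)(x^2 + 10x + 3), pattern 2+2+1+1; mod 43: f = (x^3 + 22x^2 + 20x + 21)(x^3 + 27x^2 + 6x + 25), pattern 3+3; mod 61: f = (x^2 + 34x + 5)(x^2 + 45x + 56)(x^2 + 49x + 46), pattern 2+2+2. No other pattern occurs in this range, so the set of observed cycle types is {6, 5+1, 4+1+1, 2+2+1+1, 3+3, 2+2+2}. The candidates containing elements of all these cycle types are PGL(2,5) (6T14) of order 120, S_6 (6T16) of order 720; the others are excluded. The observed types are precisely the cycle types that occur in PGL(2,5) (6T14) (apart from the identity). Each of the other remaining candidates has further cycle types, and by the Chebotarev density theorem the matching factorization patterns would occur for a proportion of primes equal to their share of the group: S_6 (6T16) additionally contains elements of type 4+2, 3+2+1, 3+1+1+1, 2+1+1+1+1 (265 of its 720 elements, about 37% of primes). None of the 21 primes tested shows any such pattern (for each of these groups the chance of that is below 10^-4), which rules them out. Hence G = PGL(2,5) (6T14), of order 120.

6T14: PGL(2,5)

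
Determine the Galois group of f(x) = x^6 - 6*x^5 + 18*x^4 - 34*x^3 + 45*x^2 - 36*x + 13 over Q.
The polynomial f is an irreducible sextic over Q, so G = Gal(f/Q) is one of the 16 transitive subgroups 6T1, ..., 6T16 of S_6. The discriminant of f is -16003008, which is not a perfect square, so G is not contained in A_6. The transitive groups of degree 6 not contained in A_6 are: C_6 (6T1, order 6), S_3 (6T2, order 6), D_6 (6T3, order 12), C_3 x S_3 (6T5, order 18), A_4 x C_2 (6T6, order 24), S_4 (6T8, order 24), S_3 x S_3 (6T9, order 36), S_4 x C_2 (6T11, order 48), (S_3 x S_3) : C_2 (6T13, order 72), PGL(2,5) (6T14, order 120), S_6 (6T16, order 720). By Dedekind's theorem, for a prime p not dividing disc(f) the degrees of the irreducible factors of f mod p form the cycle type of an element of G. Factoring f modulo the 21 such primes p <= 89 (skipping 2, 3, 7, which divide the discriminant), each new pattern first appears at: mod 5: f = (x^6 + 4x^5 + 3x^4 + x^3 + 4x + 3), pattern 6; mod 11: f = (x + 8)(x^5 + 8x^4 + 9x^3 + 4x^2 + 2x + 3), pattern 5+1; mod 13: f = (x)(x + 4)(x^4 + 3x^3 + 6x^2 + 7x + 4), pattern 4+1+1; mod 23: f = (x + 2)(x + 6)(x^2 + 3x + 21)(x^2 + 6x + 10), pattern 2+2+1+1; mod 43: f = (x^3 + 16x^2 + 30x + 18)(x^3 + 21x^2 + 39x + 27), pattern 3+3; mod 61: f = (x^2 + 30x + 2)(x^2 + 41x + 31)(x^2 + 45x + 13), pattern 2+2+2. No other pattern occurs in this range, so the set of observed cycle types is {6, 5+1, 4+1+1, 2+2+1+1, 3+3, 2+2+2}. The candidates containing elements of all these cycle types are PGL(2,5) (6T14) of order 120, S_6 (6T16) of order 720; the others are excluded. The observed types are precisely the cycle types that occur in PGL(2,5) (6T14) (apart from the identity). Each of the other remaining candidates has further cycle types, and by the Chebotarev density theorem the matching factorization patterns would occur for a proportion of primes equal to their share of the group: S_6 (6T16) additionally contains elements of type 4+2, 3+2+1, 3+1+1+1, 2+1+1+1+1 (265 of its 720 elements, about 37% of primes). None of the 21 primes tested shows any such pattern (for each of these groups the chance of that is below 10^-4), which rules them out. Hence G = PGL(2,5) (6T14), of order 120.

PGL(2,5), S_5 acting on 6 points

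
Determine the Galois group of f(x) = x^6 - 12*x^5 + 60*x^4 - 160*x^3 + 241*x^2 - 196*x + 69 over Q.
S_4 x C_2 (also written S4xC2)

The polynomial f is an irreducible sextic over Q, so G = Gal(f/Q) is one of the 16 transitive subgroups 6T1, ..., 6T16 of S_6. The discriminant of f is -61504, which is not a perfect square, so G is not contained in A_6. The transitive groups of degree 6 not contained in A_6 are: C_6 (6T1, order 6), S_3 (6T2, order 6), D_6 (6T3, order 12), C_3 x S_3 (6T5, order 18), A_4 x C_2 (6T6, order 24), S_4 (6T8, order 24), S_3 x S_3 (6T9, order 36), S_4 x C_2 (6T11, order 48), (S_3 x S_3) : C_2 (6T13, order 72), PGL(2,5) (6T14, order 120), S_6 (6T16, order 720). By Dedekind's theorem, for a prime p not dividing disc(f) the degrees of the irreducible factors of f mod p form the cycle type of an element of G. Factoring f modulo the 17 such primes p <= 67 (skipping 2, 31, which divide the discriminant), each new pattern first appears at: mod 3: f = (x)(x + 2)(x^4 + x^3 + x^2 + 1), pattern 4+1+1; mod 5: f = (x^3 + x^2 + x + 3)(x^3 + 2x^2 + 2x + 3), pattern 3+3; mod 7: f = (x^6 + 2x^5 + 4x^4 + x^3 + 3x^2 + 6), pattern 6; mod 11: f = (x^2 + 6x + 2)(x^2 + 7x + 2)(x^2 + 8x + 9), pattern 2+2+2; mod 13: f = (x^2 + 9x + 10)(x^4 + 5x^3 + 5x^2 + 5x + 3), pattern 4+2; mod 37: f = (x + 3)(x + 30)(x^2 + 5x + 2)(x^2 + 24x + 1), pattern 2+2+1+1; mod 47: f = (x + 3)(x + 7)(x + 36)(x + 40)(x^2 + 43x + 16), pattern 2+1+1+1+1. No other pattern occurs in this range, so the set of observed cycle types is {4+1+1, 3+3, 6, 2+2+2, 4+2, 2+2+1+1, 2+1+1+1+1}. The candidates containing elements of all these cycle types are S_4 x C_2 (6T11) of order 48, S_6 (6T16) of order 720; the others are excluded. The observed types are precisely the cycle types that occur in S_4 x C_2 (6T11) (apart from the identity). Each of the other remaining candidates has further cycle types, and by the Chebotarev density theorem the matching factorization patterns would occur for a proportion of primes equal to their share of the group: S_6 (6T16) additionally contains elements of type 5+1, 3+2+1, 3+1+1+1 (304 of its 720 elements, about 42% of primes). None of the 17 primes tested shows any such pattern (for each of these groups the chance of that is below 10^-4), which rules them out. Hence G = S_4 x C_2 (6T11), of order 48.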